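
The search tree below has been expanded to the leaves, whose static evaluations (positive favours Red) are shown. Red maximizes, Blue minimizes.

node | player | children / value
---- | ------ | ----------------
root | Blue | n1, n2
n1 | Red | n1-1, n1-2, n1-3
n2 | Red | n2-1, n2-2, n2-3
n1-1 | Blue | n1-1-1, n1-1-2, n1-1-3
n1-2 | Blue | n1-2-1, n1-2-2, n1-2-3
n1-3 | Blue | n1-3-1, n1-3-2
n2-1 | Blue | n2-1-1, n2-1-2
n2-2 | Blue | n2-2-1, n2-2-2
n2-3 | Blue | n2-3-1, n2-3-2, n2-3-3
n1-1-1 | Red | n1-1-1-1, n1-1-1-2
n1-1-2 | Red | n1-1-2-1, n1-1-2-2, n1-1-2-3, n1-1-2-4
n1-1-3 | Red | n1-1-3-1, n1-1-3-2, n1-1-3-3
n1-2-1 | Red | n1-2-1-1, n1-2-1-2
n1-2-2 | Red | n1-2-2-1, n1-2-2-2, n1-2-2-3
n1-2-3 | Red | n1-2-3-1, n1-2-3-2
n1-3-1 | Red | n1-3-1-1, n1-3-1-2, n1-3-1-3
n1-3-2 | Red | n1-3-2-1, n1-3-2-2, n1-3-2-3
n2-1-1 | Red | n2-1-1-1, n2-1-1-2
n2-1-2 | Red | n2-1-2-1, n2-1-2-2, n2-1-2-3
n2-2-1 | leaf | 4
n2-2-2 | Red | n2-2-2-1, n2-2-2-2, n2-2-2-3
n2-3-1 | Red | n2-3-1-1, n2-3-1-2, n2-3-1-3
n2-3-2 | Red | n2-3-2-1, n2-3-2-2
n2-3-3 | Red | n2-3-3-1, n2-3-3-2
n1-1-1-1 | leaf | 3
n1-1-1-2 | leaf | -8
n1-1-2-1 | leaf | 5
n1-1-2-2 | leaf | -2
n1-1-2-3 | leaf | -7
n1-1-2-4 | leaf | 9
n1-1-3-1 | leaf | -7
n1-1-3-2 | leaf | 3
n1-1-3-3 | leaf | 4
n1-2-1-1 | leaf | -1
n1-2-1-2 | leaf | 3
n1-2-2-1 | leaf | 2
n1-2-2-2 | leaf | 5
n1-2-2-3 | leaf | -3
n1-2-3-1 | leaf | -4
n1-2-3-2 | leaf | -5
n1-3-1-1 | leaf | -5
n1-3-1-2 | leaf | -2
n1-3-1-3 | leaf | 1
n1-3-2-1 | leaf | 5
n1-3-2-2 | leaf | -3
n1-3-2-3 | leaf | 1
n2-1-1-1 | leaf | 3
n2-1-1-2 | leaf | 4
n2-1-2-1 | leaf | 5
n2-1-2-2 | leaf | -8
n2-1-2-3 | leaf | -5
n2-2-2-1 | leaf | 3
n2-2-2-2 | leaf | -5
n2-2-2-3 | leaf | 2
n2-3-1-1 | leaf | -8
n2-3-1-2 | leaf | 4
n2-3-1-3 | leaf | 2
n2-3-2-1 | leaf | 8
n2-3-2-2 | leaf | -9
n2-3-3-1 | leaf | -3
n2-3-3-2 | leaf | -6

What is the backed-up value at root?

3

n1-1-1 (Red): max(3, -8) = 3
n1-1-2 (Red): max(5, -2, -7, 9) = 9
n1-1-3 (Red): max(-7, 3, 4) = 4
n1-1 (Blue): min(3, 9, 4) = 3
n1-2-1 (Red): max(-1, 3) = 3
n1-2-2 (Red): max(2, 5, -3) = 5
n1-2-3 (Red): max(-4, -5) = -4
n1-2 (Blue): min(3, 5, -4) = -4
n1-3-1 (Red): max(-5, -2, 1) = 1
n1-3-2 (Red): max(5, -3, 1) = 5
n1-3 (Blue): min(1, 5) = 1
n1 (Red): max(3, -4, 1) = 3
n2-1-1 (Red): max(3, 4) = 4
n2-1-2 (Red): max(5, -8, -5) = 5
n2-1 (Blue): min(4, 5) = 4
n2-2-2 (Red): max(3, -5, 2) = 3
n2-2 (Blue): min(4, 3) = 3
n2-3-1 (Red): max(-8, 4, 2) = 4
n2-3-2 (Red): max(8, -9) = 8
n2-3-3 (Red): max(-3, -6) = -3
n2-3 (Blue): min(4, 8, -3) = -3
n2 (Red): max(4, 3, -3) = 4
root (Blue): min(3, 4) = 3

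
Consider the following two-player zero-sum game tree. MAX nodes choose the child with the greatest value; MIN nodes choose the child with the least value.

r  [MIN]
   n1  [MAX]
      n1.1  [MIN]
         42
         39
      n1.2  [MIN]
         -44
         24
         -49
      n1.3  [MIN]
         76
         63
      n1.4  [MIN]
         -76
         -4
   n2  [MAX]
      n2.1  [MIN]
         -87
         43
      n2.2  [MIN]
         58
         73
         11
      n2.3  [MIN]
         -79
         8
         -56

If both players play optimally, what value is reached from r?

11

n1.1 (MIN): min(42, 39) = 39
n1.2 (MIN): min(-44, 24, -49) = -49
n1.3 (MIN): min(76, 63) = 63
n1.4 (MIN): min(-76, -4) = -76
n1 (MAX): max(39, -49, 63, -76) = 63
n2.1 (MIN): min(-87, 43) = -87
n2.2 (MIN): min(58, 73, 11) = 11
n2.3 (MIN): min(-79, 8, -56) = -79
n2 (MAX): max(-87, 11, -79) = 11
r (MIN): min(63, 11) = 11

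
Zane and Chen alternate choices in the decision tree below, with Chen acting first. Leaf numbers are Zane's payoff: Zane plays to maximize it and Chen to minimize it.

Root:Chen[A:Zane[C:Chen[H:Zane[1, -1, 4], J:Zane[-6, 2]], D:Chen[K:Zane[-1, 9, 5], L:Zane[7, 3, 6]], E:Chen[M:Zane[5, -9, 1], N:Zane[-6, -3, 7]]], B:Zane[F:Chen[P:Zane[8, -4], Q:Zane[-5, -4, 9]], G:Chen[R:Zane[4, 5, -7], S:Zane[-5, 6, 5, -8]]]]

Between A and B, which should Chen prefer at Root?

H (Zane): max(1, -1, 4) = 4
J (Zane): max(-6, 2) = 2
C (Chen): min(4, 2) = 2
K (Zane): max(-1, 9, 5) = 9
L (Zane): max(7, 3, 6) = 7
D (Chen): min(9, 7) = 7
M (Zane): max(5, -9, 1) = 5
N (Zane): max(-6, -3, 7) = 7
E (Chen): min(5, 7) = 5
A (Zane): max(2, 7, 5) = 7
P (Zane): max(8, -4) = 8
Q (Zane): max(-5, -4, 9) = 9
F (Chen): min(8, 9) = 8
R (Zane): max(4, 5, -7) = 5
S (Zane): max(-5, 6, 5, -8) = 6
G (Chen): min(5, 6) = 5
B (Zane): max(8, 5) = 8
Chen prefers the lower value; A=7, B=8. A is better since 7 < 8.

A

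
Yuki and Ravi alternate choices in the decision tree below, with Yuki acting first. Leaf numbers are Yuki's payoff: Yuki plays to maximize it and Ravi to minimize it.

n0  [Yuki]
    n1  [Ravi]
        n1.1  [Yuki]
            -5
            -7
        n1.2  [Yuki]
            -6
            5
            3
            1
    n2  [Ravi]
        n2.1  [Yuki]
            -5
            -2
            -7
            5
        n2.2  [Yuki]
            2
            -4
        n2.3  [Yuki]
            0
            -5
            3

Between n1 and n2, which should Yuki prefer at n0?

n2

n1.1 (Yuki): max(-5, -7) = -5
n1.2 (Yuki): max(-6, 5, 3, 1) = 5
n1 (Ravi): min(-5, 5) = -5
n2.1 (Yuki): max(-5, -2, -7, 5) = 5
n2.2 (Yuki): max(2, -4) = 2
n2.3 (Yuki): max(0, -5, 3) = 3
n2 (Ravi): min(5, 2, 3) = 2
Yuki prefers the higher value; n1=-5, n2=2. n2 is better since 2 > -5.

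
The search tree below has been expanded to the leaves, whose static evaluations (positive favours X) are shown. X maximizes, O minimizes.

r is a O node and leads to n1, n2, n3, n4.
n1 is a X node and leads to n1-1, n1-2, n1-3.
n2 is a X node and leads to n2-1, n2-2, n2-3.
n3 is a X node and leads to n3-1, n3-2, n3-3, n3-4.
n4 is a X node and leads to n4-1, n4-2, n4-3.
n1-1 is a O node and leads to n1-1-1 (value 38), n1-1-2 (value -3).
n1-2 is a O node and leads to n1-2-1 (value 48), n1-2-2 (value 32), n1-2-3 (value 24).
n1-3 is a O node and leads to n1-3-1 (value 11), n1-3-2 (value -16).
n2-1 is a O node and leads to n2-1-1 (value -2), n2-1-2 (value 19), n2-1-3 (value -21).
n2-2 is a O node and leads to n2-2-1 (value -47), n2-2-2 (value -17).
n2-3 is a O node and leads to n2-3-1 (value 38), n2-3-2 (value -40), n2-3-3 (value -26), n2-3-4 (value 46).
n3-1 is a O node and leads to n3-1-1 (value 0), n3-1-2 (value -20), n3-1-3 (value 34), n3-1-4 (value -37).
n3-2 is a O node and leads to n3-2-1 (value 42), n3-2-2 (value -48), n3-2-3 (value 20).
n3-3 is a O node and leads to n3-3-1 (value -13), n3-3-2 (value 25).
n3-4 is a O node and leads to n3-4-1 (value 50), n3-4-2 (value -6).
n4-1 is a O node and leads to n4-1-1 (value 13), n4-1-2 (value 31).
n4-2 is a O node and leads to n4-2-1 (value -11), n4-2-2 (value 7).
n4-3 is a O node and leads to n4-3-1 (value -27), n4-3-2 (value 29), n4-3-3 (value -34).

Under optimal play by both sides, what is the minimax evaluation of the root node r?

n1-1 (O): min(38, -3) = -3
n1-2 (O): min(48, 32, 24) = 24
n1-3 (O): min(11, -16) = -16
n1 (X): max(-3, 24, -16) = 24
n2-1 (O): min(-2, 19, -21) = -21
n2-2 (O): min(-47, -17) = -47
n2-3 (O): min(38, -40, -26, 46) = -40
n2 (X): max(-21, -47, -40) = -21
n3-1 (O): min(0, -20, 34, -37) = -37
n3-2 (O): min(42, -48, 20) = -48
n3-3 (O): min(-13, 25) = -13
n3-4 (O): min(50, -6) = -6
n3 (X): max(-37, -48, -13, -6) = -6
n4-1 (O): min(13, 31) = 13
n4-2 (O): min(-11, 7) = -11
n4-3 (O): min(-27, 29, -34) = -34
n4 (X): max(13, -11, -34) = 13
r (O): min(24, -21, -6, 13) = -21

-21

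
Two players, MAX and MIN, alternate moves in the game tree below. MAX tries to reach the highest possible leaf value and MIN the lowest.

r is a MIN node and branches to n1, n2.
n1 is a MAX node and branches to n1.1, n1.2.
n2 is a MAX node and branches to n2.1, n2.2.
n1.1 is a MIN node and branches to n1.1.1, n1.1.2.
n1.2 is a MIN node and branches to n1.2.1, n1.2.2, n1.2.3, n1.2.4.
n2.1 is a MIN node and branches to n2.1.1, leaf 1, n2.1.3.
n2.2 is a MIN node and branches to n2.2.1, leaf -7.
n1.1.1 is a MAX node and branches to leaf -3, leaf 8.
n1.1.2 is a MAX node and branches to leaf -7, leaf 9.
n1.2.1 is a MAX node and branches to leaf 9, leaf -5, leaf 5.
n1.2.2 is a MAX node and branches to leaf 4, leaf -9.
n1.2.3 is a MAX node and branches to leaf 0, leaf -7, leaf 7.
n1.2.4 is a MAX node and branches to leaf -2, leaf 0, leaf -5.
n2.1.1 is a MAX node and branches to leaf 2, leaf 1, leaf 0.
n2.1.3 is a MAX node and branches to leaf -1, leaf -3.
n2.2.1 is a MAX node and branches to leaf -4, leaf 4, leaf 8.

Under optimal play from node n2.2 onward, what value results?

-7

n2.2.1 (MAX): max(-4, 4, 8) = 8
n2.2 (MIN): min(8, -7) = -7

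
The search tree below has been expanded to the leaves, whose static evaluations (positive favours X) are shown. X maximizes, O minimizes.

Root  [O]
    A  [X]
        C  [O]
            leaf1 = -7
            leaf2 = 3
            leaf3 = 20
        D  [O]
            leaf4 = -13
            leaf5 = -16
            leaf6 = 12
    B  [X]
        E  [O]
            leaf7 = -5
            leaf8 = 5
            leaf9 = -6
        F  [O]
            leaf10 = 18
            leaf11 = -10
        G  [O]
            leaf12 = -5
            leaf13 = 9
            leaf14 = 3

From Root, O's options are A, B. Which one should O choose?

C (O): min(-7, 3, 20) = -7
D (O): min(-13, -16, 12) = -16
A (X): max(-7, -16) = -7
E (O): min(-5, 5, -6) = -6
F (O): min(18, -10) = -10
G (O): min(-5, 9, 3) = -5
B (X): max(-6, -10, -5) = -5
Root (O): min(-7, -5) = -7
O at Root wants the lowest of {A=-7, B=-5}, so chooses A.

A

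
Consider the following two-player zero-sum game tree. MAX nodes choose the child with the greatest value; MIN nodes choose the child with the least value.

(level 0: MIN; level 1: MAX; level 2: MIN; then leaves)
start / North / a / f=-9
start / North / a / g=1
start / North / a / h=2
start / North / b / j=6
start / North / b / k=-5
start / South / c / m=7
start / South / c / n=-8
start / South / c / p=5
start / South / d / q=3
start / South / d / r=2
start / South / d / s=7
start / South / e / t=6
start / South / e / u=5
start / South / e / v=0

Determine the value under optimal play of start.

-5

a (MIN): min(-9, 1, 2) = -9
b (MIN): min(6, -5) = -5
North (MAX): max(-9, -5) = -5
c (MIN): min(7, -8, 5) = -8
d (MIN): min(3, 2, 7) = 2
e (MIN): min(6, 5, 0) = 0
South (MAX): max(-8, 2, 0) = 2
start (MIN): min(-5, 2) = -5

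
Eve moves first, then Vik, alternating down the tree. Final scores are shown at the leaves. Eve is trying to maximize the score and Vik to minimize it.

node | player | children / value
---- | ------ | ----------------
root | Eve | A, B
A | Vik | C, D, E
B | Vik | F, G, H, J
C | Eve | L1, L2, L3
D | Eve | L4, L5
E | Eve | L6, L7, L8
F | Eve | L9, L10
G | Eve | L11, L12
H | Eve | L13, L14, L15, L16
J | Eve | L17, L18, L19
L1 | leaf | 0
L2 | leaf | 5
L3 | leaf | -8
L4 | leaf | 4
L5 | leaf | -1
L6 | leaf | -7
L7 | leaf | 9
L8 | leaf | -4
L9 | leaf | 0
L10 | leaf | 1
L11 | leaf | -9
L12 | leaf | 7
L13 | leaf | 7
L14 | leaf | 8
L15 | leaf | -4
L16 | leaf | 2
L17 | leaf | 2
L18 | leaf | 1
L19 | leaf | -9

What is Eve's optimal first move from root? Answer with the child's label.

C (Eve): max(0, 5, -8) = 5
D (Eve): max(4, -1) = 4
E (Eve): max(-7, 9, -4) = 9
A (Vik): min(5, 4, 9) = 4
F (Eve): max(0, 1) = 1
G (Eve): max(-9, 7) = 7
H (Eve): max(7, 8, -4, 2) = 8
J (Eve): max(2, 1, -9) = 2
B (Vik): min(1, 7, 8, 2) = 1
root (Eve): max(4, 1) = 4
Eve at root wants the highest of {A=4, B=1}, so chooses A.

A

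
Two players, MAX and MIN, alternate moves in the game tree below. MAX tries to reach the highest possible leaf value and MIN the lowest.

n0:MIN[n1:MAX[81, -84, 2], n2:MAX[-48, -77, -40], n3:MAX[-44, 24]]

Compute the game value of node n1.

81

n1 (MAX): max(81, -84, 2) = 81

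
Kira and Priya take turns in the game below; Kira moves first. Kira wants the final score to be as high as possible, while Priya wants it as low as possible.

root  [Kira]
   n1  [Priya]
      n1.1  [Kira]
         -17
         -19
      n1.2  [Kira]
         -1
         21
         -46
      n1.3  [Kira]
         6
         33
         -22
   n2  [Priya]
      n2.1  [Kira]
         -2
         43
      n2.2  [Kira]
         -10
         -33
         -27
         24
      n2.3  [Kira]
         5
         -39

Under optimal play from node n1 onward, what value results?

-17

n1.1 (Kira): max(-17, -19) = -17
n1.2 (Kira): max(-1, 21, -46) = 21
n1.3 (Kira): max(6, 33, -22) = 33
n1 (Priya): min(-17, 21, 33) = -17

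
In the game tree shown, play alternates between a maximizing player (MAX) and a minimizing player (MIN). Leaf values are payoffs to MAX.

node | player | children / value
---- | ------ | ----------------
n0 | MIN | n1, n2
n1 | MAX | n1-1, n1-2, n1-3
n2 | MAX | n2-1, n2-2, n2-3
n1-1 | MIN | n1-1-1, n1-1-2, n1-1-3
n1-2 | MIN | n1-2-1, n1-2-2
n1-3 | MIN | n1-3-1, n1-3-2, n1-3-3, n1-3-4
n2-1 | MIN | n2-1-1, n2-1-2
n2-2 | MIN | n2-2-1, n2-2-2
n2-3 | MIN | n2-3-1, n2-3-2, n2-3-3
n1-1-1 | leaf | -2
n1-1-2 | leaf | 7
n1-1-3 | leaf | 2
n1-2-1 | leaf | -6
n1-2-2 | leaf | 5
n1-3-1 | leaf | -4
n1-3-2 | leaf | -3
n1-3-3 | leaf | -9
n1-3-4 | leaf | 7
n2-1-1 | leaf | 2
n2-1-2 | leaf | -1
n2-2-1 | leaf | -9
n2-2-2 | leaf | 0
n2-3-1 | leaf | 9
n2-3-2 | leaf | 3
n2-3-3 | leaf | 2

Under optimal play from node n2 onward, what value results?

2

n2-1 (MIN): min(2, -1) = -1
n2-2 (MIN): min(-9, 0) = -9
n2-3 (MIN): min(9, 3, 2) = 2
n2 (MAX): max(-1, -9, 2) = 2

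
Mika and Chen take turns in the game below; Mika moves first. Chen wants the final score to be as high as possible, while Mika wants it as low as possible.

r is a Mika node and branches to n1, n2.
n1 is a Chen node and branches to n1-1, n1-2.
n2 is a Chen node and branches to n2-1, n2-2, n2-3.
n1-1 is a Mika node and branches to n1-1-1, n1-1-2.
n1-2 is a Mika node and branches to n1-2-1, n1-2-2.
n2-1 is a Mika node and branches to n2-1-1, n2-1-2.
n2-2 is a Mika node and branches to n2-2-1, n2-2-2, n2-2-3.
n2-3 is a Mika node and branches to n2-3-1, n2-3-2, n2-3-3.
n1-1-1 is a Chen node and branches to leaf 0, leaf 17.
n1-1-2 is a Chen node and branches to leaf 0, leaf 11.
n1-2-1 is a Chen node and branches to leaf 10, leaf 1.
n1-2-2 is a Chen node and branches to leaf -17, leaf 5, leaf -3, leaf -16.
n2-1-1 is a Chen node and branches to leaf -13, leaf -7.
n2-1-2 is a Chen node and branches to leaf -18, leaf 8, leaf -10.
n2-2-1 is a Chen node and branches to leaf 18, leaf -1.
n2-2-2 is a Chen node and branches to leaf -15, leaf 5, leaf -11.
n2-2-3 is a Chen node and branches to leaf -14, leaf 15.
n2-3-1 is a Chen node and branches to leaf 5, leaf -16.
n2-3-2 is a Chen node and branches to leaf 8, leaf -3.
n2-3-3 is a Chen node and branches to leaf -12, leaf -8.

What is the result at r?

n1-1-1 (Chen): max(0, 17) = 17
n1-1-2 (Chen): max(0, 11) = 11
n1-1 (Mika): min(17, 11) = 11
n1-2-1 (Chen): max(10, 1) = 10
n1-2-2 (Chen): max(-17, 5, -3, -16) = 5
n1-2 (Mika): min(10, 5) = 5
n1 (Chen): max(11, 5) = 11
n2-1-1 (Chen): max(-13, -7) = -7
n2-1-2 (Chen): max(-18, 8, -10) = 8
n2-1 (Mika): min(-7, 8) = -7
n2-2-1 (Chen): max(18, -1) = 18
n2-2-2 (Chen): max(-15, 5, -11) = 5
n2-2-3 (Chen): max(-14, 15) = 15
n2-2 (Mika): min(18, 5, 15) = 5
n2-3-1 (Chen): max(5, -16) = 5
n2-3-2 (Chen): max(8, -3) = 8
n2-3-3 (Chen): max(-12, -8) = -8
n2-3 (Mika): min(5, 8, -8) = -8
n2 (Chen): max(-7, 5, -8) = 5
r (Mika): min(11, 5) = 5

5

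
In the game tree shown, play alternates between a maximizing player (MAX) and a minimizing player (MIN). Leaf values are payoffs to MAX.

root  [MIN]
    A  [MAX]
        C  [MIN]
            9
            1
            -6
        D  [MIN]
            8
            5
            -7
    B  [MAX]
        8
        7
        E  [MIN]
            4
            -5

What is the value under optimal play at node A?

-6

C (MIN): min(9, 1, -6) = -6
D (MIN): min(8, 5, -7) = -7
A (MAX): max(-6, -7) = -6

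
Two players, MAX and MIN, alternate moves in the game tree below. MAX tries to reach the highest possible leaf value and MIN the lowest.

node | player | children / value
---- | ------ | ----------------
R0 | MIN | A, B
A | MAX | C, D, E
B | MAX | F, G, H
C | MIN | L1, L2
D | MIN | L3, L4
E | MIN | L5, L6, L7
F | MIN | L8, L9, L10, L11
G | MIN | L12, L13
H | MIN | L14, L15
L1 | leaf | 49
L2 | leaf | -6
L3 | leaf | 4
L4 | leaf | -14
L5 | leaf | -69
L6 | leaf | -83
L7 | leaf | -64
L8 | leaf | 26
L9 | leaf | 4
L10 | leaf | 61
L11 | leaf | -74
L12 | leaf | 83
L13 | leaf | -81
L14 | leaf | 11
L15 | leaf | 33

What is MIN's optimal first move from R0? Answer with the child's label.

C (MIN): min(49, -6) = -6
D (MIN): min(4, -14) = -14
E (MIN): min(-69, -83, -64) = -83
A (MAX): max(-6, -14, -83) = -6
F (MIN): min(26, 4, 61, -74) = -74
G (MIN): min(83, -81) = -81
H (MIN): min(11, 33) = 11
B (MAX): max(-74, -81, 11) = 11
R0 (MIN): min(-6, 11) = -6
MIN at R0 wants the lowest of {A=-6, B=11}, so chooses A.

A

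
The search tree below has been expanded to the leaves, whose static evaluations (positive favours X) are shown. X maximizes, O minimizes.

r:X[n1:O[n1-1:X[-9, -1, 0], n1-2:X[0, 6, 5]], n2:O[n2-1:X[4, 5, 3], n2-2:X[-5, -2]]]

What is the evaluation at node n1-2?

n1-2 (X): max(0, 6, 5) = 6

6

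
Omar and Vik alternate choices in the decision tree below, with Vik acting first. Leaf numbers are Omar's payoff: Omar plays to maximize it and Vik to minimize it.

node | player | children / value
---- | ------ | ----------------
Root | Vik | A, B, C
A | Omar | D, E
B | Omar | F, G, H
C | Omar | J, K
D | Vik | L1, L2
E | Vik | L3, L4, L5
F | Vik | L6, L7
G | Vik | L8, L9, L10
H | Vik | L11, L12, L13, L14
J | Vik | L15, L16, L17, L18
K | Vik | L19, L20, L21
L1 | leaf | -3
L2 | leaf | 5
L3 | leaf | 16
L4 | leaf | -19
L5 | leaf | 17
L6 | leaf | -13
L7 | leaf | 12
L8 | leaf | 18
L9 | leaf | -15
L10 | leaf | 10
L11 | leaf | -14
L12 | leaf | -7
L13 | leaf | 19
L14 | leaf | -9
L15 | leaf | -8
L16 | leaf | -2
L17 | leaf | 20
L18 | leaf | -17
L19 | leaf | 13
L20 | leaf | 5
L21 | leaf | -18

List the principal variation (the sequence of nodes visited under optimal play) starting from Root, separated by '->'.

Root -> C -> J -> L18

D (Vik): min(-3, 5) = -3
E (Vik): min(16, -19, 17) = -19
A (Omar): max(-3, -19) = -3
F (Vik): min(-13, 12) = -13
G (Vik): min(18, -15, 10) = -15
H (Vik): min(-14, -7, 19, -9) = -14
B (Omar): max(-13, -15, -14) = -13
J (Vik): min(-8, -2, 20, -17) = -17
K (Vik): min(13, 5, -18) = -18
C (Omar): max(-17, -18) = -17
Root (Vik): min(-3, -13, -17) = -17
At Root, Vik picks C (lowest: -17).
At C, Omar picks J (highest: -17).
At J, Vik picks L18 (lowest: -17).
Terminal value -17.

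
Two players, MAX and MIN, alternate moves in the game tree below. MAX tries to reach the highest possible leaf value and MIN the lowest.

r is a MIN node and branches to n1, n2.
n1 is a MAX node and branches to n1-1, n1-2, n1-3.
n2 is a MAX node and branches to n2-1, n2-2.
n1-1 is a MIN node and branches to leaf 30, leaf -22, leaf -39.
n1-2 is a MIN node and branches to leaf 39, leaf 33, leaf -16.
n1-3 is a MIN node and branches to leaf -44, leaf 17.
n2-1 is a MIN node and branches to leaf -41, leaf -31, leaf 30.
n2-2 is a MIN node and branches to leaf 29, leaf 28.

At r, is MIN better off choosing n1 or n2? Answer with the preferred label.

n1-1 (MIN): min(30, -22, -39) = -39
n1-2 (MIN): min(39, 33, -16) = -16
n1-3 (MIN): min(-44, 17) = -44
n1 (MAX): max(-39, -16, -44) = -16
n2-1 (MIN): min(-41, -31, 30) = -41
n2-2 (MIN): min(29, 28) = 28
n2 (MAX): max(-41, 28) = 28
MIN prefers the lower value; n1=-16, n2=28. n1 is better since -16 < 28.

n1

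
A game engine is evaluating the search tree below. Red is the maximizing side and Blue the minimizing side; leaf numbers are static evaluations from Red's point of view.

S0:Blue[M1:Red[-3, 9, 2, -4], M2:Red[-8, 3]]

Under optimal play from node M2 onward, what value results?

3

M2 (Red): max(-8, 3) = 3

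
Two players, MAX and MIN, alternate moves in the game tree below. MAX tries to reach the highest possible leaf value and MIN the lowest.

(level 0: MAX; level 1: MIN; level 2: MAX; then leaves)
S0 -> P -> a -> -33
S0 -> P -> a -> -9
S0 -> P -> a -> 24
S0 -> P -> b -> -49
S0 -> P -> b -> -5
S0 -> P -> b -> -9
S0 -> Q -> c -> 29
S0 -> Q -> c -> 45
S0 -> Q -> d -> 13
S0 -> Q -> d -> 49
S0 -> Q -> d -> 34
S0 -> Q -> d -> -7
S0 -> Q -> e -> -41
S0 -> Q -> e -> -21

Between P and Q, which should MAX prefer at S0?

a (MAX): max(-33, -9, 24) = 24
b (MAX): max(-49, -5, -9) = -5
P (MIN): min(24, -5) = -5
c (MAX): max(29, 45) = 45
d (MAX): max(13, 49, 34, -7) = 49
e (MAX): max(-41, -21) = -21
Q (MIN): min(45, 49, -21) = -21
MAX prefers the higher value; P=-5, Q=-21. P is better since -5 > -21.

P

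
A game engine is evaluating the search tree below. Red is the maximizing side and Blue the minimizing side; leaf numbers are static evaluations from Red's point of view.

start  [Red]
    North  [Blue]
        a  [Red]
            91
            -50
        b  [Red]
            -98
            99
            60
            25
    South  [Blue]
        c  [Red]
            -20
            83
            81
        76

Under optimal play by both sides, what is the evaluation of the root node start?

a (Red): max(91, -50) = 91
b (Red): max(-98, 99, 60, 25) = 99
North (Blue): min(91, 99) = 91
c (Red): max(-20, 83, 81) = 83
South (Blue): min(83, 76) = 76
start (Red): max(91, 76) = 91

91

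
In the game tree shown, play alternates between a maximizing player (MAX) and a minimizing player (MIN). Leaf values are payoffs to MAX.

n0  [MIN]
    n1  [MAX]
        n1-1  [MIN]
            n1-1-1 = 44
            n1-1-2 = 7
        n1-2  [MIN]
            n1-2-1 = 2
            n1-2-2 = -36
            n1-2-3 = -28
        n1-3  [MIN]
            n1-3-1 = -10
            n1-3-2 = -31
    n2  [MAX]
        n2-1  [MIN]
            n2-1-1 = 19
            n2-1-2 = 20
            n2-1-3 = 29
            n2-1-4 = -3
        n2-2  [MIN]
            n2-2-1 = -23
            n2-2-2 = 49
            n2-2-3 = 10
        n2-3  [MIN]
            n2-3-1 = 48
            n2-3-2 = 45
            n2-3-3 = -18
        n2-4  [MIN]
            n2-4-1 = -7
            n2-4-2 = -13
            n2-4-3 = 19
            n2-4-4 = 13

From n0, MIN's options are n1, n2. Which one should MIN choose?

n2

n1-1 (MIN): min(44, 7) = 7
n1-2 (MIN): min(2, -36, -28) = -36
n1-3 (MIN): min(-10, -31) = -31
n1 (MAX): max(7, -36, -31) = 7
n2-1 (MIN): min(19, 20, 29, -3) = -3
n2-2 (MIN): min(-23, 49, 10) = -23
n2-3 (MIN): min(48, 45, -18) = -18
n2-4 (MIN): min(-7, -13, 19, 13) = -13
n2 (MAX): max(-3, -23, -18, -13) = -3
n0 (MIN): min(7, -3) = -3
MIN at n0 wants the lowest of {n1=7, n2=-3}, so chooses n2.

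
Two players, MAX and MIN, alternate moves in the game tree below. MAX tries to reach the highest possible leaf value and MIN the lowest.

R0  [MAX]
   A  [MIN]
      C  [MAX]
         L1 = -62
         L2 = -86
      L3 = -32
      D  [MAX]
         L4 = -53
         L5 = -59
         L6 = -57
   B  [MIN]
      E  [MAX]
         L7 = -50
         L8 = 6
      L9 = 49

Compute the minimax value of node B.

6

E (MAX): max(-50, 6) = 6
B (MIN): min(6, 49) = 6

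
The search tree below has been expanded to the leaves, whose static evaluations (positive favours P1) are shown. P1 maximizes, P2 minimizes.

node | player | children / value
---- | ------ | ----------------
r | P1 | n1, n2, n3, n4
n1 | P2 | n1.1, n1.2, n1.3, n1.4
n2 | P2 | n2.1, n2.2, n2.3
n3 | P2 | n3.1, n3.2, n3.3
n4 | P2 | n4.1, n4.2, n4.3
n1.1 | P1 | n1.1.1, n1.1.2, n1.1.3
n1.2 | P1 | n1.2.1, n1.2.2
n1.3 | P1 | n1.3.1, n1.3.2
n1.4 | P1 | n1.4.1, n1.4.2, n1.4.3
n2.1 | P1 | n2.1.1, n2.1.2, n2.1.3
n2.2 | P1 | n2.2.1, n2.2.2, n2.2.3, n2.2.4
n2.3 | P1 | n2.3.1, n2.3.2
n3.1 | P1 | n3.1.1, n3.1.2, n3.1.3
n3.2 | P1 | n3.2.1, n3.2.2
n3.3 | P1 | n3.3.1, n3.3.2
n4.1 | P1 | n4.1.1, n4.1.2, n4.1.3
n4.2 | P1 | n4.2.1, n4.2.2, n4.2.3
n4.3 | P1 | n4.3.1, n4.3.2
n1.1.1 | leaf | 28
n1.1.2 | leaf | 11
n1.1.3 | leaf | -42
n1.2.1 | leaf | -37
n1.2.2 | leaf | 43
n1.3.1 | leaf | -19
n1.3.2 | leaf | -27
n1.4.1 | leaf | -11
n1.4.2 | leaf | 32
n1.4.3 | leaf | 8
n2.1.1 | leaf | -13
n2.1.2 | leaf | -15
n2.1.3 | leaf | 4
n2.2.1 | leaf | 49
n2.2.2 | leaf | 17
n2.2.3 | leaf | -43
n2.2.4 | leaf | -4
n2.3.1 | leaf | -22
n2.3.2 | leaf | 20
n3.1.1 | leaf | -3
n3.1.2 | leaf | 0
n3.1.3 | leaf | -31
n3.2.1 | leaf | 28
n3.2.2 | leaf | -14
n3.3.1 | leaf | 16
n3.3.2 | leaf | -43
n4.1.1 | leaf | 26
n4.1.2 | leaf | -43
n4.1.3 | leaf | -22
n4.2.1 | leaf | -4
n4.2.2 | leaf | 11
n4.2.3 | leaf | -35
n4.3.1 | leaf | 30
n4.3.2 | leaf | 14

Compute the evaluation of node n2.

n2.1 (P1): max(-13, -15, 4) = 4
n2.2 (P1): max(49, 17, -43, -4) = 49
n2.3 (P1): max(-22, 20) = 20
n2 (P2): min(4, 49, 20) = 4

4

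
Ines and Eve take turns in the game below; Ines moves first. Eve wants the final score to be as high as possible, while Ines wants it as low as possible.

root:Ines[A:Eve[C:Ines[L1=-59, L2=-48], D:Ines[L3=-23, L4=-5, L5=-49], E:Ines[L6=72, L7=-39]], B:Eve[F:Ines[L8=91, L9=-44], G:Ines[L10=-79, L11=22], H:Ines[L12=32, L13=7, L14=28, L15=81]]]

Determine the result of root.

-39

C (Ines): min(-59, -48) = -59
D (Ines): min(-23, -5, -49) = -49
E (Ines): min(72, -39) = -39
A (Eve): max(-59, -49, -39) = -39
F (Ines): min(91, -44) = -44
G (Ines): min(-79, 22) = -79
H (Ines): min(32, 7, 28, 81) = 7
B (Eve): max(-44, -79, 7) = 7
root (Ines): min(-39, 7) = -39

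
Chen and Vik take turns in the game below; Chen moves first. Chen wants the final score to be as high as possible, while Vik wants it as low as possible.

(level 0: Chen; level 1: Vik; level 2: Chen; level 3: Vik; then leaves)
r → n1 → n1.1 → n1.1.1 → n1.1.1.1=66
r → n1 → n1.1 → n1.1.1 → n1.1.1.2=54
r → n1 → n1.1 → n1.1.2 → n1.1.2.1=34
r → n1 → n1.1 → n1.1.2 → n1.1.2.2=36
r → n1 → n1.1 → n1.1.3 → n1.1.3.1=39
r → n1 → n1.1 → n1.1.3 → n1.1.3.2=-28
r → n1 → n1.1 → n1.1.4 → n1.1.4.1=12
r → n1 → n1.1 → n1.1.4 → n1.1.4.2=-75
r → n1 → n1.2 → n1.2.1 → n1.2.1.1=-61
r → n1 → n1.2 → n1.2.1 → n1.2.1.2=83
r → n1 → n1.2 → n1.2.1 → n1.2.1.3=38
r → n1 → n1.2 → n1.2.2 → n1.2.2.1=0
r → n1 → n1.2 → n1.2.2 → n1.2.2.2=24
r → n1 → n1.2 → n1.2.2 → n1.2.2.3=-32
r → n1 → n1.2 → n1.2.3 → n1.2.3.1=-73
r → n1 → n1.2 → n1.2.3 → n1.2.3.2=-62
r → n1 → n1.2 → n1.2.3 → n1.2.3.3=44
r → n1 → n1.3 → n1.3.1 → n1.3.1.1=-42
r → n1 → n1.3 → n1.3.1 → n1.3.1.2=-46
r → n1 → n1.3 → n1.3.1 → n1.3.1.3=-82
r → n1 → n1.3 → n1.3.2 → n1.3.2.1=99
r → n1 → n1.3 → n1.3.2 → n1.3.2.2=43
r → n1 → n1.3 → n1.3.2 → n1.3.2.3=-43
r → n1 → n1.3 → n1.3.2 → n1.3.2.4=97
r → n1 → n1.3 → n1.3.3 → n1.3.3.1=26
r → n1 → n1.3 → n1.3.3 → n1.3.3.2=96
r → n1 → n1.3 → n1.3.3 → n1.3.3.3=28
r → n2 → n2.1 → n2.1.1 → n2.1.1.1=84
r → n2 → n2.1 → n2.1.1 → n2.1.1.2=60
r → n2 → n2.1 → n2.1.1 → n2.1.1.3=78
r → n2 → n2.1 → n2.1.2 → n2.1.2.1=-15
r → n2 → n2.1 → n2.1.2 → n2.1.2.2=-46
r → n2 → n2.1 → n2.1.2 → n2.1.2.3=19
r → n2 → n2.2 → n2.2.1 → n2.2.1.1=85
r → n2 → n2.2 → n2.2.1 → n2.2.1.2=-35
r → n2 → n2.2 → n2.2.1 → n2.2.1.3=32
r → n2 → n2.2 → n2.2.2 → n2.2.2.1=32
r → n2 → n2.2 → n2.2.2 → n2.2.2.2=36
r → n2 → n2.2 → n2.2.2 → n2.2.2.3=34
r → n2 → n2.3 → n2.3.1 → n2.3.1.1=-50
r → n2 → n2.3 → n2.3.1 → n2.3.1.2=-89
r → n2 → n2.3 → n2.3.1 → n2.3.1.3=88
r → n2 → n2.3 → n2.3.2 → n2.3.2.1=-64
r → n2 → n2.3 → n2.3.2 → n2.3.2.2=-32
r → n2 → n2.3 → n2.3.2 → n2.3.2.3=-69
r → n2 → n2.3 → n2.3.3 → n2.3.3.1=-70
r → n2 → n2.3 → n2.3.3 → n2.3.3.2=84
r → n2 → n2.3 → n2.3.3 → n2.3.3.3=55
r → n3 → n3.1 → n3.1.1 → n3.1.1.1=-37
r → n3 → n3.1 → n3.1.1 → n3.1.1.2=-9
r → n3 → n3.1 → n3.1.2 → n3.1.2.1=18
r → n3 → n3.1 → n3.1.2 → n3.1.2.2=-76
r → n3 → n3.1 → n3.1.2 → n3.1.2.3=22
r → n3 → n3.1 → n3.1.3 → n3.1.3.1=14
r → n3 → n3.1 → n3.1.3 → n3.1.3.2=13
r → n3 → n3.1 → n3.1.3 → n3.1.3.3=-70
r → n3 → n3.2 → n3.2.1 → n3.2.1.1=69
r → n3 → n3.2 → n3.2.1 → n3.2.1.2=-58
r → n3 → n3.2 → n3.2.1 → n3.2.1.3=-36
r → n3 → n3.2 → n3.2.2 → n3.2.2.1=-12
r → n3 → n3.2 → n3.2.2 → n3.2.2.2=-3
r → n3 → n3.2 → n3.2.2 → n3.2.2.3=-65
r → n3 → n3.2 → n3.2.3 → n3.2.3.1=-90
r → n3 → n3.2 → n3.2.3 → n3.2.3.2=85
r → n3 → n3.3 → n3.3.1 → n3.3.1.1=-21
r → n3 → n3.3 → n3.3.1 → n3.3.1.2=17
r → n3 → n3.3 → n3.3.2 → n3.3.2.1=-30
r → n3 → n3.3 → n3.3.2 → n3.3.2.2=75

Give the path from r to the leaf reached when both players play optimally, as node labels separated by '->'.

n1.1.1 (Vik): min(66, 54) = 54
n1.1.2 (Vik): min(34, 36) = 34
n1.1.3 (Vik): min(39, -28) = -28
n1.1.4 (Vik): min(12, -75) = -75
n1.1 (Chen): max(54, 34, -28, -75) = 54
n1.2.1 (Vik): min(-61, 83, 38) = -61
n1.2.2 (Vik): min(0, 24, -32) = -32
n1.2.3 (Vik): min(-73, -62, 44) = -73
n1.2 (Chen): max(-61, -32, -73) = -32
n1.3.1 (Vik): min(-42, -46, -82) = -82
n1.3.2 (Vik): min(99, 43, -43, 97) = -43
n1.3.3 (Vik): min(26, 96, 28) = 26
n1.3 (Chen): max(-82, -43, 26) = 26
n1 (Vik): min(54, -32, 26) = -32
n2.1.1 (Vik): min(84, 60, 78) = 60
n2.1.2 (Vik): min(-15, -46, 19) = -46
n2.1 (Chen): max(60, -46) = 60
n2.2.1 (Vik): min(85, -35, 32) = -35
n2.2.2 (Vik): min(32, 36, 34) = 32
n2.2 (Chen): max(-35, 32) = 32
n2.3.1 (Vik): min(-50, -89, 88) = -89
n2.3.2 (Vik): min(-64, -32, -69) = -69
n2.3.3 (Vik): min(-70, 84, 55) = -70
n2.3 (Chen): max(-89, -69, -70) = -69
n2 (Vik): min(60, 32, -69) = -69
n3.1.1 (Vik): min(-37, -9) = -37
n3.1.2 (Vik): min(18, -76, 22) = -76
n3.1.3 (Vik): min(14, 13, -70) = -70
n3.1 (Chen): max(-37, -76, -70) = -37
n3.2.1 (Vik): min(69, -58, -36) = -58
n3.2.2 (Vik): min(-12, -3, -65) = -65
n3.2.3 (Vik): min(-90, 85) = -90
n3.2 (Chen): max(-58, -65, -90) = -58
n3.3.1 (Vik): min(-21, 17) = -21
n3.3.2 (Vik): min(-30, 75) = -30
n3.3 (Chen): max(-21, -30) = -21
n3 (Vik): min(-37, -58, -21) = -58
r (Chen): max(-32, -69, -58) = -32
At r, Chen picks n1 (highest: -32).
At n1, Vik picks n1.2 (lowest: -32).
At n1.2, Chen picks n1.2.2 (highest: -32).
At n1.2.2, Vik picks n1.2.2.3 (lowest: -32).
Terminal value -32.

r -> n1 -> n1.2 -> n1.2.2 -> n1.2.2.3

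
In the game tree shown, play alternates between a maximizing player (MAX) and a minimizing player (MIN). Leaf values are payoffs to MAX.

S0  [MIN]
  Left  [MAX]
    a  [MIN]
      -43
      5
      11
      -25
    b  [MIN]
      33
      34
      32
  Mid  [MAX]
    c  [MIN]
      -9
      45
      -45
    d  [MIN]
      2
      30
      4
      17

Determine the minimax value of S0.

2

a (MIN): min(-43, 5, 11, -25) = -43
b (MIN): min(33, 34, 32) = 32
Left (MAX): max(-43, 32) = 32
c (MIN): min(-9, 45, -45) = -45
d (MIN): min(2, 30, 4, 17) = 2
Mid (MAX): max(-45, 2) = 2
S0 (MIN): min(32, 2) = 2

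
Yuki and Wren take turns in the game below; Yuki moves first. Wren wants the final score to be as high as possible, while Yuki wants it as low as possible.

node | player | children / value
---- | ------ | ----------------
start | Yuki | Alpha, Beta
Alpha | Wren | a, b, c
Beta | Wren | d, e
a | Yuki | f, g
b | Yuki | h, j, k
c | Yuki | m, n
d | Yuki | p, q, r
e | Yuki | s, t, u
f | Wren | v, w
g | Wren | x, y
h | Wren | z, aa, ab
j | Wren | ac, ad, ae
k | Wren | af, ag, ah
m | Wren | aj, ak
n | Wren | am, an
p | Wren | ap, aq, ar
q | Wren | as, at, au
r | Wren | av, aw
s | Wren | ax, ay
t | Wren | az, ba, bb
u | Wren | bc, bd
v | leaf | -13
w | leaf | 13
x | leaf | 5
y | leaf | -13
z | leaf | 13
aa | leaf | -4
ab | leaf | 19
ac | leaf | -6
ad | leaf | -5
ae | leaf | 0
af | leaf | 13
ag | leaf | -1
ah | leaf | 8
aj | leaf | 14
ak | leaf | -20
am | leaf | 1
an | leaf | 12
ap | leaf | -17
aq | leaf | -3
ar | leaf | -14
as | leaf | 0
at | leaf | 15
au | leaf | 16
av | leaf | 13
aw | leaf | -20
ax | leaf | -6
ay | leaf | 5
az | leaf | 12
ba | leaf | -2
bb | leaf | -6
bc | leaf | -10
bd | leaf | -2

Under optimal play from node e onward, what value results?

s (Wren): max(-6, 5) = 5
t (Wren): max(12, -2, -6) = 12
u (Wren): max(-10, -2) = -2
e (Yuki): min(5, 12, -2) = -2

-2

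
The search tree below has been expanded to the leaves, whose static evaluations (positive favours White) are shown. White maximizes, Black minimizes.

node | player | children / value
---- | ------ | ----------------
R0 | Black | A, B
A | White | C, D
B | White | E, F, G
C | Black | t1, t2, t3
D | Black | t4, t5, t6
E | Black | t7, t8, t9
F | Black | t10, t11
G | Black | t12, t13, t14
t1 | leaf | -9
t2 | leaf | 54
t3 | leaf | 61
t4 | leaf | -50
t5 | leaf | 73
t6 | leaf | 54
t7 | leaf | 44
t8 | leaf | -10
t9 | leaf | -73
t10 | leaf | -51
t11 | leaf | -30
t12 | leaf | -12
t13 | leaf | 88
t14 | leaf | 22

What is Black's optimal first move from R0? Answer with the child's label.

B

C (Black): min(-9, 54, 61) = -9
D (Black): min(-50, 73, 54) = -50
A (White): max(-9, -50) = -9
E (Black): min(44, -10, -73) = -73
F (Black): min(-51, -30) = -51
G (Black): min(-12, 88, 22) = -12
B (White): max(-73, -51, -12) = -12
R0 (Black): min(-9, -12) = -12
Black at R0 wants the lowest of {A=-9, B=-12}, so chooses B.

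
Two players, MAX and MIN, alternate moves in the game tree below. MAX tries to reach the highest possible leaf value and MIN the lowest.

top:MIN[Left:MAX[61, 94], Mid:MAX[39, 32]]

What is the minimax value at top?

39

Left (MAX): max(61, 94) = 94
Mid (MAX): max(39, 32) = 39
top (MIN): min(94, 39) = 39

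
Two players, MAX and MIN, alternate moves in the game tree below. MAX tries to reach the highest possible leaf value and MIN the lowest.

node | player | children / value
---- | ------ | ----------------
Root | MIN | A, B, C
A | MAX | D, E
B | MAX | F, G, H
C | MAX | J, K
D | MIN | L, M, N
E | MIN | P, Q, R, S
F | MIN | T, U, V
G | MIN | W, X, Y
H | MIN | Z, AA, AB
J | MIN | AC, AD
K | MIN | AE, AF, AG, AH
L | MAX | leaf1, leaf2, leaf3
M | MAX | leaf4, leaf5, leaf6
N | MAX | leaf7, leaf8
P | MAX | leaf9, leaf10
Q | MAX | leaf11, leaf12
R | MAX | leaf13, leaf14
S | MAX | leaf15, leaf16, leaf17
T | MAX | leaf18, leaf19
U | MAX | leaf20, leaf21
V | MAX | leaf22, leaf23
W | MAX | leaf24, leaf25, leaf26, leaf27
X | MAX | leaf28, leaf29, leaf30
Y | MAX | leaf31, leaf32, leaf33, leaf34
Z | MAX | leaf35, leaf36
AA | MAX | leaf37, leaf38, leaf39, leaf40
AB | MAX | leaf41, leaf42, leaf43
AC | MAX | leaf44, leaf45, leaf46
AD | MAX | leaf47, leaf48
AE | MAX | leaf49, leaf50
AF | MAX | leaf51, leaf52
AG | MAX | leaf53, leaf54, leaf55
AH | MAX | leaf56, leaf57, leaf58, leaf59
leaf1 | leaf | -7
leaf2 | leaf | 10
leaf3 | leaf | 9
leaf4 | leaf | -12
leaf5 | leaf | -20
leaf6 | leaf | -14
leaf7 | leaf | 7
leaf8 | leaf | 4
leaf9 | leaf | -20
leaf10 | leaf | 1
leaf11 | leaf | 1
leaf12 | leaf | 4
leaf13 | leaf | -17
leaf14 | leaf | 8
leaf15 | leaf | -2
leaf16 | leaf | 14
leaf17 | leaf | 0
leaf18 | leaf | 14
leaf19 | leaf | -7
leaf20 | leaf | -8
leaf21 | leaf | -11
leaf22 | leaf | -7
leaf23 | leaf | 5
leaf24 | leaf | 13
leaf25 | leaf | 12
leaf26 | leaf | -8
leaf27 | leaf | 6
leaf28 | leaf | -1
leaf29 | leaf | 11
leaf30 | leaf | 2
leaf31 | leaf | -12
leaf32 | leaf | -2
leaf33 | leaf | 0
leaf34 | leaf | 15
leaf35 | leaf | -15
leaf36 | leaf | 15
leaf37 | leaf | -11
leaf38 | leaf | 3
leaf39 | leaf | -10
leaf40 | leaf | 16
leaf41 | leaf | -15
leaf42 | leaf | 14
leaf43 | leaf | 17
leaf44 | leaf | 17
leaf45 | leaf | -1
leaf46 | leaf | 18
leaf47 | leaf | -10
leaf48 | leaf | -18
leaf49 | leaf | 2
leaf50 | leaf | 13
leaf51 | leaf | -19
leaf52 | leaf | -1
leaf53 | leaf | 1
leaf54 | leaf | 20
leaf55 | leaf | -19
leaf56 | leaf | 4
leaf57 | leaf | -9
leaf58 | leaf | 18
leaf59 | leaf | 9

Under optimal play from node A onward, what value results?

L (MAX): max(-7, 10, 9) = 10
M (MAX): max(-12, -20, -14) = -12
N (MAX): max(7, 4) = 7
D (MIN): min(10, -12, 7) = -12
P (MAX): max(-20, 1) = 1
Q (MAX): max(1, 4) = 4
R (MAX): max(-17, 8) = 8
S (MAX): max(-2, 14, 0) = 14
E (MIN): min(1, 4, 8, 14) = 1
A (MAX): max(-12, 1) = 1

1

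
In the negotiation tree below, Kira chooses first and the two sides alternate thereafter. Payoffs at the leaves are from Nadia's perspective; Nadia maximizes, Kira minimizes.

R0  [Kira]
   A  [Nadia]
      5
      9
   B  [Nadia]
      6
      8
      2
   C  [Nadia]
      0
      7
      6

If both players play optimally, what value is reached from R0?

A (Nadia): max(5, 9) = 9
B (Nadia): max(6, 8, 2) = 8
C (Nadia): max(0, 7, 6) = 7
R0 (Kira): min(9, 8, 7) = 7

7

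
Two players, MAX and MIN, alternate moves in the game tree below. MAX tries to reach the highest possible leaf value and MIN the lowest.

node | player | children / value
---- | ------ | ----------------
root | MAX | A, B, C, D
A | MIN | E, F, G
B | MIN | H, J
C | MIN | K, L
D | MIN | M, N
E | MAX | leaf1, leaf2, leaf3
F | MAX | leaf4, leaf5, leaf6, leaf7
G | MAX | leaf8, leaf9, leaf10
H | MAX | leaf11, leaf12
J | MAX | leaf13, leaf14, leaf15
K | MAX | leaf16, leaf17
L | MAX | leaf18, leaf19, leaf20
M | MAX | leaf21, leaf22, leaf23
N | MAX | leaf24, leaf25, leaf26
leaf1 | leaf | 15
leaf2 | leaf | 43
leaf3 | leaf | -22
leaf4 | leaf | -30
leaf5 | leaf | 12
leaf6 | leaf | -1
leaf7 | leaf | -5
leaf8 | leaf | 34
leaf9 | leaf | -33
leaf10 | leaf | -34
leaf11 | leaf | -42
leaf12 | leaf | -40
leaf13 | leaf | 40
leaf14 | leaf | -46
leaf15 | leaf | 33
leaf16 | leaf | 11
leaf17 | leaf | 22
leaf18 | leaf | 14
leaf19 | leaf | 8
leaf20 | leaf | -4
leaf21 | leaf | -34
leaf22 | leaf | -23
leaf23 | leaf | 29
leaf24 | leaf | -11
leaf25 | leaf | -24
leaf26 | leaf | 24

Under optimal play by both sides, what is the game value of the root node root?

E (MAX): max(15, 43, -22) = 43
F (MAX): max(-30, 12, -1, -5) = 12
G (MAX): max(34, -33, -34) = 34
A (MIN): min(43, 12, 34) = 12
H (MAX): max(-42, -40) = -40
J (MAX): max(40, -46, 33) = 40
B (MIN): min(-40, 40) = -40
K (MAX): max(11, 22) = 22
L (MAX): max(14, 8, -4) = 14
C (MIN): min(22, 14) = 14
M (MAX): max(-34, -23, 29) = 29
N (MAX): max(-11, -24, 24) = 24
D (MIN): min(29, 24) = 24
root (MAX): max(12, -40, 14, 24) = 24

24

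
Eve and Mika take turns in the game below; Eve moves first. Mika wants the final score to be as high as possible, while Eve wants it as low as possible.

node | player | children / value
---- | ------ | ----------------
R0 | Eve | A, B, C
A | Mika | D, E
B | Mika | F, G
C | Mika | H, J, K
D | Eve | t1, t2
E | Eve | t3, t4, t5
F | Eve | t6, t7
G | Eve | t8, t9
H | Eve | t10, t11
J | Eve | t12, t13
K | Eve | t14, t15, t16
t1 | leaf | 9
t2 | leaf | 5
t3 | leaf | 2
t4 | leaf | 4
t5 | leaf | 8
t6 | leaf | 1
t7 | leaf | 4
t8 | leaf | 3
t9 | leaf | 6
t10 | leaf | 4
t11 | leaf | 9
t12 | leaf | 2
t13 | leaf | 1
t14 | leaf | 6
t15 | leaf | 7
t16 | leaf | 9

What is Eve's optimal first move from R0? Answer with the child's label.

D (Eve): min(9, 5) = 5
E (Eve): min(2, 4, 8) = 2
A (Mika): max(5, 2) = 5
F (Eve): min(1, 4) = 1
G (Eve): min(3, 6) = 3
B (Mika): max(1, 3) = 3
H (Eve): min(4, 9) = 4
J (Eve): min(2, 1) = 1
K (Eve): min(6, 7, 9) = 6
C (Mika): max(4, 1, 6) = 6
R0 (Eve): min(5, 3, 6) = 3
Eve at R0 wants the lowest of {A=5, B=3, C=6}, so chooses B.

B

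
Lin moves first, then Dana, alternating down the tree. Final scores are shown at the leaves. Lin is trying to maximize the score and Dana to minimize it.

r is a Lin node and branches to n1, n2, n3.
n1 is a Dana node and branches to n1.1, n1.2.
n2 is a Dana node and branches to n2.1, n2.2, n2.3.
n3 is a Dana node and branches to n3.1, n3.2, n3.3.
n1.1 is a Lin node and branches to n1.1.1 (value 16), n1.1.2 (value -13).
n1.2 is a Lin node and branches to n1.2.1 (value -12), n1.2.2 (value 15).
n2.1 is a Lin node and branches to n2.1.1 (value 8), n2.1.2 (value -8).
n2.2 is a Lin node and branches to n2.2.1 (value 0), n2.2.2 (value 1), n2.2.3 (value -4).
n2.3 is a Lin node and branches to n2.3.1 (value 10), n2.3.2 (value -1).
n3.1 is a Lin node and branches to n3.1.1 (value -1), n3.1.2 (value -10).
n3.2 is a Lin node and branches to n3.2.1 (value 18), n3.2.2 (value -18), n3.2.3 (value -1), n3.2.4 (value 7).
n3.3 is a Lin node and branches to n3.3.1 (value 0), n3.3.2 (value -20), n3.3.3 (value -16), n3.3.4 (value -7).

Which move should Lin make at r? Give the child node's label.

n1.1 (Lin): max(16, -13) = 16
n1.2 (Lin): max(-12, 15) = 15
n1 (Dana): min(16, 15) = 15
n2.1 (Lin): max(8, -8) = 8
n2.2 (Lin): max(0, 1, -4) = 1
n2.3 (Lin): max(10, -1) = 10
n2 (Dana): min(8, 1, 10) = 1
n3.1 (Lin): max(-1, -10) = -1
n3.2 (Lin): max(18, -18, -1, 7) = 18
n3.3 (Lin): max(0, -20, -16, -7) = 0
n3 (Dana): min(-1, 18, 0) = -1
r (Lin): max(15, 1, -1) = 15
Lin at r wants the highest of {n1=15, n2=1, n3=-1}, so chooses n1.

n1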